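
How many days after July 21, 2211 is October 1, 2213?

Jul 21, 2211 → Jul 21, 2212: 366 days (Feb 29, 2212 is in that span).
Jul 21, 2212 → Jul 21, 2213: 365 days.
Jul 21, 2213 → Aug 21, 2213: 31 days (July has 31).
Aug 21, 2213 → Sep 21, 2213: 31 days (August has 31).
Sep 21, 2213 → Oct 1, 2213: 10 days.
Total: 803 days.

803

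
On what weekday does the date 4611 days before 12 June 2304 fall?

Tuesday

Jun 12, 2304 is a Sunday.
4611 mod 7 = 5, so 4611 days before a Sunday is Sunday − 5 = Tuesday.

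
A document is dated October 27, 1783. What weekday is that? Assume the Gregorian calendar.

Monday

Doomsday rule: the anchor day for the 1700s is Sunday. For year 83: 83÷12 = 6 r 11, and 11÷4 = 2, so 6+11+2 = 19.
Sunday + 19 ≡ Friday — that's 1783's doomsday.
In October the doomsday date is Oct 10.
Oct 27 is 17 days after Oct 10; 17 mod 7 = 3, so Friday + 3 = Monday.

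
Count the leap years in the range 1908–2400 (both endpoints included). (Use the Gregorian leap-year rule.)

121

Multiples of 4 in [1908,2400]: 124.
Of those, multiples of 100: 5 (not leap unless ÷400).
Multiples of 400: 2.
Leap years = 124 − 5 + 2 = 121.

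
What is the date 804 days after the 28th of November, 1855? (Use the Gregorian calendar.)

February 9, 1858

+366 (one year; includes Feb 29, 1856) → Nov 28, 1856 (438 left).
+365 (one year) → Nov 28, 1857 (73 left).
Nov has 30 days: +3 → Dec 1, 1857 (70 left).
Dec has 31 days: +31 → Jan 1, 1858 (39 left).
Jan has 31 days: +31 → Feb 1, 1858 (8 left).
+8 → Feb 9, 1858.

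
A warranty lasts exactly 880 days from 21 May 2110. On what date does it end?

October 17, 2112

+365 (one year) → May 21, 2111 (515 left).
+366 (one year; includes Feb 29, 2112) → May 21, 2112 (149 left).
May has 31 days: +11 → Jun 1, 2112 (138 left).
Jun has 30 days: +30 → Jul 1, 2112 (108 left).
Jul has 31 days: +31 → Aug 1, 2112 (77 left).
Aug has 31 days: +31 → Sep 1, 2112 (46 left).
Sep has 30 days: +30 → Oct 1, 2112 (16 left).
+16 → Oct 17, 2112.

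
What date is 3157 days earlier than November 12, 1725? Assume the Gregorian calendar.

March 22, 1717

−365 (one year) → Nov 12, 1724 (2792 left).
−366 (one year; includes Feb 29, 1724) → Nov 12, 1723 (2426 left).
−365 (one year) → Nov 12, 1722 (2061 left).
−365 (one year) → Nov 12, 1721 (1696 left).
−365 (one year) → Nov 12, 1720 (1331 left).
−366 (one year; includes Feb 29, 1720) → Nov 12, 1719 (965 left).
−365 (one year) → Nov 12, 1718 (600 left).
−365 (one year) → Nov 12, 1717 (235 left).
−12 → Oct 31, 1717 (end of Oct, 31 days; 223 left).
−31 → Sep 30, 1717 (end of Sep, 30 days; 192 left).
−30 → Aug 31, 1717 (end of Aug, 31 days; 162 left).
−31 → Jul 31, 1717 (end of Jul, 31 days; 131 left).
−31 → Jun 30, 1717 (end of Jun, 30 days; 100 left).
−30 → May 31, 1717 (end of May, 31 days; 70 left).
−31 → Apr 30, 1717 (end of Apr, 30 days; 39 left).
−30 → Mar 31, 1717 (end of Mar, 31 days; 9 left).
−9 → Mar 22, 1717.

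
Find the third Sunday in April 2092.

April 1, 2092 is a Tuesday.
The first Sunday is therefore April 6 (5 days later).
The third Sunday is 6 + 2×7 = April 20.

April 20, 2092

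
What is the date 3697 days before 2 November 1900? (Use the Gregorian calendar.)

−365 (one year) → Nov 2, 1899 (3332 left).
−365 (one year) → Nov 2, 1898 (2967 left).
−365 (one year) → Nov 2, 1897 (2602 left).
−365 (one year) → Nov 2, 1896 (2237 left).
−366 (one year; includes Feb 29, 1896) → Nov 2, 1895 (1871 left).
−365 (one year) → Nov 2, 1894 (1506 left).
−365 (one year) → Nov 2, 1893 (1141 left).
−365 (one year) → Nov 2, 1892 (776 left).
−366 (one year; includes Feb 29, 1892) → Nov 2, 1891 (410 left).
−365 (one year) → Nov 2, 1890 (45 left).
−2 → Oct 31, 1890 (end of Oct, 31 days; 43 left).
−31 → Sep 30, 1890 (end of Sep, 30 days; 12 left).
−12 → Sep 18, 1890.

September 18, 1890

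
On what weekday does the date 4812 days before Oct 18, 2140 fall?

Oct 18, 2140 is a Tuesday.
4812 mod 7 = 3, so 4812 days before a Tuesday is Tuesday − 3 = Saturday.

Saturday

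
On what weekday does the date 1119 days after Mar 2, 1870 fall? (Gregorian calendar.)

Tuesday

Mar 2, 1870 is a Wednesday.
1119 mod 7 = 6, so 1119 days after a Wednesday is Wednesday + 6 = Tuesday.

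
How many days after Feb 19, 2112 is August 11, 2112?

Feb 19, 2112 → Mar 19, 2112: 29 days (February has 29).
Mar 19, 2112 → Apr 19, 2112: 31 days (March has 31).
Apr 19, 2112 → May 19, 2112: 30 days (April has 30).
May 19, 2112 → Jun 19, 2112: 31 days (May has 31).
Jun 19, 2112 → Jul 19, 2112: 30 days (June has 30).
Jul 19, 2112 → Aug 11, 2112: 23 days.
Total: 174 days.

174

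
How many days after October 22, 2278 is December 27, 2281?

Oct 22, 2278 → Oct 22, 2279: 365 days.
Oct 22, 2279 → Oct 22, 2280: 366 days (Feb 29, 2280 is in that span).
Oct 22, 2280 → Oct 22, 2281: 365 days.
Oct 22, 2281 → Nov 22, 2281: 31 days (October has 31).
Nov 22, 2281 → Dec 22, 2281: 30 days (November has 30).
Dec 22, 2281 → Dec 27, 2281: 5 days.
Total: 1162 days.

1162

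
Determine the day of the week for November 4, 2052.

Doomsday rule: the anchor day for the 2000s is Tuesday. For year 52: 52÷12 = 4 r 4, and 4÷4 = 1, so 4+4+1 = 9.
Tuesday + 9 ≡ Thursday — that's 2052's doomsday.
In November the doomsday date is Nov 7.
Nov 4 is 3 days before Nov 7; 3 mod 7 = 3, so Thursday − 3 = Monday.

Monday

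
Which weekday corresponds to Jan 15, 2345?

Monday

Doomsday rule: the anchor day for the 2300s is Wednesday. For year 45: 45÷12 = 3 r 9, and 9÷4 = 2, so 3+9+2 = 14.
Wednesday + 14 ≡ Wednesday — that's 2345's doomsday.
In January the doomsday date is Jan 3 (2345 is not a leap year).
Jan 15 is 12 days after Jan 3; 12 mod 7 = 5, so Wednesday + 5 = Monday.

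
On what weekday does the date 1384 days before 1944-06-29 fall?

Saturday

First find the weekday of Jun 29, 1944. Doomsday rule: the anchor day for the 1900s is Wednesday. For year 44: 44÷12 = 3 r 8, and 8÷4 = 2, so 3+8+2 = 13.
Wednesday + 13 ≡ Tuesday — that's 1944's doomsday.
In June the doomsday date is Jun 6.
Jun 29 is 23 days after Jun 6; 23 mod 7 = 2, so Tuesday + 2 = Thursday.
1384 mod 7 = 5, so 1384 days before a Thursday is Thursday − 5 = Saturday.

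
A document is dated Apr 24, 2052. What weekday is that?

January 1, 2052 is a Monday.
Jan 1, 2052 → Feb 1, 2052: 31 days (January has 31).
Feb 1, 2052 → Mar 1, 2052: 29 days (February has 29).
Mar 1, 2052 → Apr 1, 2052: 31 days (March has 31).
Apr 1, 2052 → Apr 24, 2052: 23 days.
Total: 114 days.
114 mod 7 = 2, so Monday + 2 = Wednesday.

Wednesday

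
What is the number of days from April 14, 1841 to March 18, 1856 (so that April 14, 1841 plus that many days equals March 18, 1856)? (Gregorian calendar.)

5452

Apr 14, 1841 → Apr 14, 1842: 365 days.
Apr 14, 1842 → Apr 14, 1843: 365 days.
Apr 14, 1843 → Apr 14, 1844: 366 days (Feb 29, 1844 is in that span).
Apr 14, 1844 → Apr 14, 1845: 365 days.
Apr 14, 1845 → Apr 14, 1846: 365 days.
Apr 14, 1846 → Apr 14, 1847: 365 days.
Apr 14, 1847 → Apr 14, 1848: 366 days (Feb 29, 1848 is in that span).
Apr 14, 1848 → Apr 14, 1849: 365 days.
Apr 14, 1849 → Apr 14, 1850: 365 days.
Apr 14, 1850 → Apr 14, 1851: 365 days.
Apr 14, 1851 → Apr 14, 1852: 366 days (Feb 29, 1852 is in that span).
Apr 14, 1852 → Apr 14, 1853: 365 days.
Apr 14, 1853 → Apr 14, 1854: 365 days.
Apr 14, 1854 → Apr 14, 1855: 365 days.
Apr 14, 1855 → May 14, 1855: 30 days (April has 30).
May 14, 1855 → Jun 14, 1855: 31 days (May has 31).
Jun 14, 1855 → Jul 14, 1855: 30 days (June has 30).
Jul 14, 1855 → Aug 14, 1855: 31 days (July has 31).
Aug 14, 1855 → Sep 14, 1855: 31 days (August has 31).
Sep 14, 1855 → Oct 14, 1855: 30 days (September has 30).
Oct 14, 1855 → Nov 14, 1855: 31 days (October has 31).
Nov 14, 1855 → Dec 14, 1855: 30 days (November has 30).
Dec 14, 1855 → Jan 14, 1856: 31 days (December has 31).
Jan 14, 1856 → Feb 14, 1856: 31 days (January has 31).
Feb 14, 1856 → Mar 14, 1856: 29 days (February has 29).
Mar 14, 1856 → Mar 18, 1856: 4 days.
Total: 5452 days.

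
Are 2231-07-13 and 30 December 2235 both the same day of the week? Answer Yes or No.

Yes

From Jul 13, 2231 to Dec 30, 2235 is 1631 days.
1631 mod 7 = 0, so they are the same weekday.
(Jul 13, 2231 is a Wednesday; Dec 30, 2235 is a Wednesday.)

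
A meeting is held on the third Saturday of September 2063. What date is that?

September 1, 2063 is a Saturday.
The first Saturday is therefore September 1 (same day).
The third Saturday is 1 + 2×7 = September 15.

September 15, 2063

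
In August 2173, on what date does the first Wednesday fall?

August 4, 2173

August 1, 2173 is a Sunday.
The first Wednesday is therefore August 4 (3 days later).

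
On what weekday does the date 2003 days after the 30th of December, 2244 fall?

Tuesday

Dec 30, 2244 is a Monday.
2003 mod 7 = 1, so 2003 days after a Monday is Monday + 1 = Tuesday.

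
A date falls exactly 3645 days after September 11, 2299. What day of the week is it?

Saturday

First find the weekday of Sep 11, 2299. Doomsday rule: the anchor day for the 2200s is Friday. For year 99: 99÷12 = 8 r 3, and 3÷4 = 0, so 8+3+0 = 11.
Friday + 11 ≡ Tuesday — that's 2299's doomsday.
In September the doomsday date is Sep 5.
Sep 11 is 6 days after Sep 5; 6 mod 7 = 6, so Tuesday + 6 = Monday.
3645 mod 7 = 5, so 3645 days after a Monday is Monday + 5 = Saturday.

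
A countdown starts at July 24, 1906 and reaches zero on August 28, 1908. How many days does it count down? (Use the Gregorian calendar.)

Jul 24, 1906 → Jul 24, 1907: 365 days.
Jul 24, 1907 → Jul 24, 1908: 366 days (Feb 29, 1908 is in that span).
Jul 24, 1908 → Aug 24, 1908: 31 days (July has 31).
Aug 24, 1908 → Aug 28, 1908: 4 days.
Total: 766 days.

766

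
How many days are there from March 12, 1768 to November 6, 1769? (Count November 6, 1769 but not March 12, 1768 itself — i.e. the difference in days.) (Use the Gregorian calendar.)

604

Mar 12, 1768 → Mar 12, 1769: 365 days.
Mar 12, 1769 → Apr 12, 1769: 31 days (March has 31).
Apr 12, 1769 → May 12, 1769: 30 days (April has 30).
May 12, 1769 → Jun 12, 1769: 31 days (May has 31).
Jun 12, 1769 → Jul 12, 1769: 30 days (June has 30).
Jul 12, 1769 → Aug 12, 1769: 31 days (July has 31).
Aug 12, 1769 → Sep 12, 1769: 31 days (August has 31).
Sep 12, 1769 → Oct 12, 1769: 30 days (September has 30).
Oct 12, 1769 → Nov 6, 1769: 25 days.
Total: 604 days.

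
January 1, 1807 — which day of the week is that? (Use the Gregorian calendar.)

Doomsday rule: the anchor day for the 1800s is Friday. For year 07: 7÷12 = 0 r 7, and 7÷4 = 1, so 0+7+1 = 8.
Friday + 8 ≡ Saturday — that's 1807's doomsday.
In January the doomsday date is Jan 3 (1807 is not a leap year).
Jan 1 is 2 days before Jan 3; 2 mod 7 = 2, so Saturday − 2 = Thursday.

Thursday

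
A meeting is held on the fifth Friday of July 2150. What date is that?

July 31, 2150

July 1, 2150 is a Wednesday.
The first Friday is therefore July 3 (2 days later).
The fifth Friday is 3 + 4×7 = July 31.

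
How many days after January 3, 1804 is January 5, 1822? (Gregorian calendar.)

6577

Jan 3, 1804 → Jan 3, 1805: 366 days (Feb 29, 1804 is in that span).
Jan 3, 1805 → Jan 3, 1806: 365 days.
Jan 3, 1806 → Jan 3, 1807: 365 days.
Jan 3, 1807 → Jan 3, 1808: 365 days.
Jan 3, 1808 → Jan 3, 1809: 366 days (Feb 29, 1808 is in that span).
Jan 3, 1809 → Jan 3, 1810: 365 days.
Jan 3, 1810 → Jan 3, 1811: 365 days.
Jan 3, 1811 → Jan 3, 1812: 365 days.
Jan 3, 1812 → Jan 3, 1813: 366 days (Feb 29, 1812 is in that span).
Jan 3, 1813 → Jan 3, 1814: 365 days.
Jan 3, 1814 → Jan 3, 1815: 365 days.
Jan 3, 1815 → Jan 3, 1816: 365 days.
Jan 3, 1816 → Jan 3, 1817: 366 days (Feb 29, 1816 is in that span).
Jan 3, 1817 → Jan 3, 1818: 365 days.
Jan 3, 1818 → Jan 3, 1819: 365 days.
Jan 3, 1819 → Jan 3, 1820: 365 days.
Jan 3, 1820 → Jan 3, 1821: 366 days (Feb 29, 1820 is in that span).
Jan 3, 1821 → Feb 3, 1821: 31 days (January has 31).
Feb 3, 1821 → Mar 3, 1821: 28 days (February has 28).
Mar 3, 1821 → Apr 3, 1821: 31 days (March has 31).
Apr 3, 1821 → May 3, 1821: 30 days (April has 30).
May 3, 1821 → Jun 3, 1821: 31 days (May has 31).
Jun 3, 1821 → Jul 3, 1821: 30 days (June has 30).
Jul 3, 1821 → Aug 3, 1821: 31 days (July has 31).
Aug 3, 1821 → Sep 3, 1821: 31 days (August has 31).
Sep 3, 1821 → Oct 3, 1821: 30 days (September has 30).
Oct 3, 1821 → Nov 3, 1821: 31 days (October has 31).
Nov 3, 1821 → Dec 3, 1821: 30 days (November has 30).
Dec 3, 1821 → Jan 3, 1822: 31 days (December has 31).
Jan 3, 1822 → Jan 5, 1822: 2 days.
Total: 6577 days.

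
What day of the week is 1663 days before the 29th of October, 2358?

First find the weekday of Oct 29, 2358. Doomsday rule: the anchor day for the 2300s is Wednesday. For year 58: 58÷12 = 4 r 10, and 10÷4 = 2, so 4+10+2 = 16.
Wednesday + 16 ≡ Friday — that's 2358's doomsday.
In October the doomsday date is Oct 10.
Oct 29 is 19 days after Oct 10; 19 mod 7 = 5, so Friday + 5 = Wednesday.
1663 mod 7 = 4, so 1663 days before a Wednesday is Wednesday − 4 = Saturday.

Saturday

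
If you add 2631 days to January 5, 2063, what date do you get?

+365 (one year) → Jan 5, 2064 (2266 left).
+366 (one year; includes Feb 29, 2064) → Jan 5, 2065 (1900 left).
+365 (one year) → Jan 5, 2066 (1535 left).
+365 (one year) → Jan 5, 2067 (1170 left).
+365 (one year) → Jan 5, 2068 (805 left).
+366 (one year; includes Feb 29, 2068) → Jan 5, 2069 (439 left).
+365 (one year) → Jan 5, 2070 (74 left).
Jan has 31 days: +27 → Feb 1, 2070 (47 left).
Feb has 28 days: +28 → Mar 1, 2070 (19 left).
+19 → Mar 20, 2070.

March 20, 2070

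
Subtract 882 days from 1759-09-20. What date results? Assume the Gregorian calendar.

−365 (one year) → Sep 20, 1758 (517 left).
−365 (one year) → Sep 20, 1757 (152 left).
−20 → Aug 31, 1757 (end of Aug, 31 days; 132 left).
−31 → Jul 31, 1757 (end of Jul, 31 days; 101 left).
−31 → Jun 30, 1757 (end of Jun, 30 days; 70 left).
−30 → May 31, 1757 (end of May, 31 days; 40 left).
−31 → Apr 30, 1757 (end of Apr, 30 days; 9 left).
−9 → Apr 21, 1757.

April 21, 1757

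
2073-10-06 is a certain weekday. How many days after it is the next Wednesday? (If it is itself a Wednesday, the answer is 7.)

5

Oct 6, 2073 is a Friday.
From Friday to the next Wednesday is 5 days.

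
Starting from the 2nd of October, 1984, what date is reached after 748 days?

+365 (one year) → Oct 2, 1985 (383 left).
Oct has 31 days: +30 → Nov 1, 1985 (353 left).
Nov has 30 days: +30 → Dec 1, 1985 (323 left).
Dec has 31 days: +31 → Jan 1, 1986 (292 left).
Jan has 31 days: +31 → Feb 1, 1986 (261 left).
Feb has 28 days: +28 → Mar 1, 1986 (233 left).
Mar has 31 days: +31 → Apr 1, 1986 (202 left).
Apr has 30 days: +30 → May 1, 1986 (172 left).
May has 31 days: +31 → Jun 1, 1986 (141 left).
Jun has 30 days: +30 → Jul 1, 1986 (111 left).
Jul has 31 days: +31 → Aug 1, 1986 (80 left).
Aug has 31 days: +31 → Sep 1, 1986 (49 left).
Sep has 30 days: +30 → Oct 1, 1986 (19 left).
+19 → Oct 20, 1986.

October 20, 1986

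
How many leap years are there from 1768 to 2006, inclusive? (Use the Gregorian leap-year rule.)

Multiples of 4 in [1768,2006]: 60.
Of those, multiples of 100: 3 (not leap unless ÷400).
Multiples of 400: 1.
Leap years = 60 − 3 + 1 = 58.

58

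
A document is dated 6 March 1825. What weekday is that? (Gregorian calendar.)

Doomsday rule: the anchor day for the 1800s is Friday. For year 25: 25÷12 = 2 r 1, and 1÷4 = 0, so 2+1+0 = 3.
Friday + 3 ≡ Monday — that's 1825's doomsday.
In March the doomsday date is Mar 14.
Mar 6 is 8 days before Mar 14; 8 mod 7 = 1, so Monday − 1 = Sunday.

Sunday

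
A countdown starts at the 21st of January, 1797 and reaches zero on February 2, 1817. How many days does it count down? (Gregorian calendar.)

Jan 21, 1797 → Jan 21, 1798: 365 days.
Jan 21, 1798 → Jan 21, 1799: 365 days.
Jan 21, 1799 → Jan 21, 1800: 365 days.
Jan 21, 1800 → Jan 21, 1801: 365 days.
Jan 21, 1801 → Jan 21, 1802: 365 days.
Jan 21, 1802 → Jan 21, 1803: 365 days.
Jan 21, 1803 → Jan 21, 1804: 365 days.
Jan 21, 1804 → Jan 21, 1805: 366 days (Feb 29, 1804 is in that span).
Jan 21, 1805 → Jan 21, 1806: 365 days.
Jan 21, 1806 → Jan 21, 1807: 365 days.
Jan 21, 1807 → Jan 21, 1808: 365 days.
Jan 21, 1808 → Jan 21, 1809: 366 days (Feb 29, 1808 is in that span).
Jan 21, 1809 → Jan 21, 1810: 365 days.
Jan 21, 1810 → Jan 21, 1811: 365 days.
Jan 21, 1811 → Jan 21, 1812: 365 days.
Jan 21, 1812 → Jan 21, 1813: 366 days (Feb 29, 1812 is in that span).
Jan 21, 1813 → Jan 21, 1814: 365 days.
Jan 21, 1814 → Jan 21, 1815: 365 days.
Jan 21, 1815 → Jan 21, 1816: 365 days.
Jan 21, 1816 → Feb 21, 1816: 31 days (January has 31).
Feb 21, 1816 → Mar 21, 1816: 29 days (February has 29).
Mar 21, 1816 → Apr 21, 1816: 31 days (March has 31).
Apr 21, 1816 → May 21, 1816: 30 days (April has 30).
May 21, 1816 → Jun 21, 1816: 31 days (May has 31).
Jun 21, 1816 → Jul 21, 1816: 30 days (June has 30).
Jul 21, 1816 → Aug 21, 1816: 31 days (July has 31).
Aug 21, 1816 → Sep 21, 1816: 31 days (August has 31).
Sep 21, 1816 → Oct 21, 1816: 30 days (September has 30).
Oct 21, 1816 → Nov 21, 1816: 31 days (October has 31).
Nov 21, 1816 → Dec 21, 1816: 30 days (November has 30).
Dec 21, 1816 → Jan 21, 1817: 31 days (December has 31).
Jan 21, 1817 → Feb 2, 1817: 12 days.
Total: 7316 days.

7316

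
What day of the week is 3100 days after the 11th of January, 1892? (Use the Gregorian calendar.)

First find the weekday of Jan 11, 1892. Doomsday rule: the anchor day for the 1800s is Friday. For year 92: 92÷12 = 7 r 8, and 8÷4 = 2, so 7+8+2 = 17.
Friday + 17 ≡ Monday — that's 1892's doomsday.
In January the doomsday date is Jan 4 (1892 is a leap year (divisible by 4)).
Jan 11 is 7 days after Jan 4; 7 mod 7 = 0, so Monday + 0 = Monday.
3100 mod 7 = 6, so 3100 days after a Monday is Monday + 6 = Sunday.

Sunday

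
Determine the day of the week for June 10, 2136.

Doomsday rule: the anchor day for the 2100s is Sunday. For year 36: 36÷12 = 3 r 0, and 0÷4 = 0, so 3+0+0 = 3.
Sunday + 3 ≡ Wednesday — that's 2136's doomsday.
In June the doomsday date is Jun 6.
Jun 10 is 4 days after Jun 6; 4 mod 7 = 4, so Wednesday + 4 = Sunday.

Sunday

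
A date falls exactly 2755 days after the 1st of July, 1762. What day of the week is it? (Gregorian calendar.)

Jul 1, 1762 is a Thursday.
2755 mod 7 = 4, so 2755 days after a Thursday is Thursday + 4 = Monday.

Monday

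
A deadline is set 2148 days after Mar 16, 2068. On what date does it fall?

+365 (one year) → Mar 16, 2069 (1783 left).
+365 (one year) → Mar 16, 2070 (1418 left).
+365 (one year) → Mar 16, 2071 (1053 left).
+366 (one year; includes Feb 29, 2072) → Mar 16, 2072 (687 left).
+365 (one year) → Mar 16, 2073 (322 left).
Mar has 31 days: +16 → Apr 1, 2073 (306 left).
Apr has 30 days: +30 → May 1, 2073 (276 left).
May has 31 days: +31 → Jun 1, 2073 (245 left).
Jun has 30 days: +30 → Jul 1, 2073 (215 left).
Jul has 31 days: +31 → Aug 1, 2073 (184 left).
Aug has 31 days: +31 → Sep 1, 2073 (153 left).
Sep has 30 days: +30 → Oct 1, 2073 (123 left).
Oct has 31 days: +31 → Nov 1, 2073 (92 left).
Nov has 30 days: +30 → Dec 1, 2073 (62 left).
Dec has 31 days: +31 → Jan 1, 2074 (31 left).
Jan has 31 days: +31 → Feb 1, 2074 (0 left).

February 1, 2074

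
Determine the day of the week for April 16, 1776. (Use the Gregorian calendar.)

Tuesday

Doomsday rule: the anchor day for the 1700s is Sunday. For year 76: 76÷12 = 6 r 4, and 4÷4 = 1, so 6+4+1 = 11.
Sunday + 11 ≡ Thursday — that's 1776's doomsday.
In April the doomsday date is Apr 4.
Apr 16 is 12 days after Apr 4; 12 mod 7 = 5, so Thursday + 5 = Tuesday.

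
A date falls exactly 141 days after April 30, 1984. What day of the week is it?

Apr 30, 1984 is a Monday.
141 mod 7 = 1, so 141 days after a Monday is Monday + 1 = Tuesday.

Tuesday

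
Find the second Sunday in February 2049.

February 14, 2049

February 1, 2049 is a Monday.
The first Sunday is therefore February 7 (6 days later).
The second Sunday is 7 + 1×7 = February 14.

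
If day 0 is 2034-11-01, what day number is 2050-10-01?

Nov 1, 2034 → Nov 1, 2035: 365 days.
Nov 1, 2035 → Nov 1, 2036: 366 days (Feb 29, 2036 is in that span).
Nov 1, 2036 → Nov 1, 2037: 365 days.
Nov 1, 2037 → Nov 1, 2038: 365 days.
Nov 1, 2038 → Nov 1, 2039: 365 days.
Nov 1, 2039 → Nov 1, 2040: 366 days (Feb 29, 2040 is in that span).
Nov 1, 2040 → Nov 1, 2041: 365 days.
Nov 1, 2041 → Nov 1, 2042: 365 days.
Nov 1, 2042 → Nov 1, 2043: 365 days.
Nov 1, 2043 → Nov 1, 2044: 366 days (Feb 29, 2044 is in that span).
Nov 1, 2044 → Nov 1, 2045: 365 days.
Nov 1, 2045 → Nov 1, 2046: 365 days.
Nov 1, 2046 → Nov 1, 2047: 365 days.
Nov 1, 2047 → Nov 1, 2048: 366 days (Feb 29, 2048 is in that span).
Nov 1, 2048 → Nov 1, 2049: 365 days.
Nov 1, 2049 → Dec 1, 2049: 30 days (November has 30).
Dec 1, 2049 → Jan 1, 2050: 31 days (December has 31).
Jan 1, 2050 → Feb 1, 2050: 31 days (January has 31).
Feb 1, 2050 → Mar 1, 2050: 28 days (February has 28).
Mar 1, 2050 → Apr 1, 2050: 31 days (March has 31).
Apr 1, 2050 → May 1, 2050: 30 days (April has 30).
May 1, 2050 → Jun 1, 2050: 31 days (May has 31).
Jun 1, 2050 → Jul 1, 2050: 30 days (June has 30).
Jul 1, 2050 → Aug 1, 2050: 31 days (July has 31).
Aug 1, 2050 → Sep 1, 2050: 31 days (August has 31).
Sep 1, 2050 → Oct 1, 2050: 30 days.
Total: 5813 days.

5813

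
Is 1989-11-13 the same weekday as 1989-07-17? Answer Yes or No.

From Jul 17, 1989 to Nov 13, 1989 is 119 days.
119 mod 7 = 0, so they are the same weekday.
(Jul 17, 1989 is a Monday; Nov 13, 1989 is a Monday.)

Yes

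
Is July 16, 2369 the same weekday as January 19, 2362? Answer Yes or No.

No

From Jan 19, 2362 to Jul 16, 2369 is 2735 days.
2735 mod 7 = 5, so they are different weekdays.
(Jan 19, 2362 is a Friday; Jul 16, 2369 is a Wednesday.)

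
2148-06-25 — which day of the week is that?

Doomsday rule: the anchor day for the 2100s is Sunday. For year 48: 48÷12 = 4 r 0, and 0÷4 = 0, so 4+0+0 = 4.
Sunday + 4 ≡ Thursday — that's 2148's doomsday.
In June the doomsday date is Jun 6.
Jun 25 is 19 days after Jun 6; 19 mod 7 = 5, so Thursday + 5 = Tuesday.

Tuesday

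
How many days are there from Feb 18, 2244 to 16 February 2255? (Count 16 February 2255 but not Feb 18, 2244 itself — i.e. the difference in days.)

4016

Feb 18, 2244 → Feb 18, 2245: 366 days (Feb 29, 2244 is in that span).
Feb 18, 2245 → Feb 18, 2246: 365 days.
Feb 18, 2246 → Feb 18, 2247: 365 days.
Feb 18, 2247 → Feb 18, 2248: 365 days.
Feb 18, 2248 → Feb 18, 2249: 366 days (Feb 29, 2248 is in that span).
Feb 18, 2249 → Feb 18, 2250: 365 days.
Feb 18, 2250 → Feb 18, 2251: 365 days.
Feb 18, 2251 → Feb 18, 2252: 365 days.
Feb 18, 2252 → Feb 18, 2253: 366 days (Feb 29, 2252 is in that span).
Feb 18, 2253 → Feb 18, 2254: 365 days.
Feb 18, 2254 → Mar 18, 2254: 28 days (February has 28).
Mar 18, 2254 → Apr 18, 2254: 31 days (March has 31).
Apr 18, 2254 → May 18, 2254: 30 days (April has 30).
May 18, 2254 → Jun 18, 2254: 31 days (May has 31).
Jun 18, 2254 → Jul 18, 2254: 30 days (June has 30).
Jul 18, 2254 → Aug 18, 2254: 31 days (July has 31).
Aug 18, 2254 → Sep 18, 2254: 31 days (August has 31).
Sep 18, 2254 → Oct 18, 2254: 30 days (September has 30).
Oct 18, 2254 → Nov 18, 2254: 31 days (October has 31).
Nov 18, 2254 → Dec 18, 2254: 30 days (November has 30).
Dec 18, 2254 → Jan 18, 2255: 31 days (December has 31).
Jan 18, 2255 → Feb 16, 2255: 29 days.
Total: 4016 days.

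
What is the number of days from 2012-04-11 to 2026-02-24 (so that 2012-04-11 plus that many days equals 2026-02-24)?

Apr 11, 2012 → Apr 11, 2013: 365 days.
Apr 11, 2013 → Apr 11, 2014: 365 days.
Apr 11, 2014 → Apr 11, 2015: 365 days.
Apr 11, 2015 → Apr 11, 2016: 366 days (Feb 29, 2016 is in that span).
Apr 11, 2016 → Apr 11, 2017: 365 days.
Apr 11, 2017 → Apr 11, 2018: 365 days.
Apr 11, 2018 → Apr 11, 2019: 365 days.
Apr 11, 2019 → Apr 11, 2020: 366 days (Feb 29, 2020 is in that span).
Apr 11, 2020 → Apr 11, 2021: 365 days.
Apr 11, 2021 → Apr 11, 2022: 365 days.
Apr 11, 2022 → Apr 11, 2023: 365 days.
Apr 11, 2023 → Apr 11, 2024: 366 days (Feb 29, 2024 is in that span).
Apr 11, 2024 → Apr 11, 2025: 365 days.
Apr 11, 2025 → May 11, 2025: 30 days (April has 30).
May 11, 2025 → Jun 11, 2025: 31 days (May has 31).
Jun 11, 2025 → Jul 11, 2025: 30 days (June has 30).
Jul 11, 2025 → Aug 11, 2025: 31 days (July has 31).
Aug 11, 2025 → Sep 11, 2025: 31 days (August has 31).
Sep 11, 2025 → Oct 11, 2025: 30 days (September has 30).
Oct 11, 2025 → Nov 11, 2025: 31 days (October has 31).
Nov 11, 2025 → Dec 11, 2025: 30 days (November has 30).
Dec 11, 2025 → Jan 11, 2026: 31 days (December has 31).
Jan 11, 2026 → Feb 11, 2026: 31 days (January has 31).
Feb 11, 2026 → Feb 24, 2026: 13 days.
Total: 5067 days.

5067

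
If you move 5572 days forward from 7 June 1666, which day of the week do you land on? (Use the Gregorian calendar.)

Monday

First find the weekday of Jun 7, 1666. Doomsday rule: the anchor day for the 1600s is Tuesday. For year 66: 66÷12 = 5 r 6, and 6÷4 = 1, so 5+6+1 = 12.
Tuesday + 12 ≡ Sunday — that's 1666's doomsday.
In June the doomsday date is Jun 6.
Jun 7 is 1 day after Jun 6; 1 mod 7 = 1, so Sunday + 1 = Monday.
5572 mod 7 = 0, so 5572 days after a Monday is Monday + 0 = Monday.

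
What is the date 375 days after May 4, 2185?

May 14, 2186

May has 31 days: +28 → Jun 1, 2185 (347 left).
Jun has 30 days: +30 → Jul 1, 2185 (317 left).
Jul has 31 days: +31 → Aug 1, 2185 (286 left).
Aug has 31 days: +31 → Sep 1, 2185 (255 left).
Sep has 30 days: +30 → Oct 1, 2185 (225 left).
Oct has 31 days: +31 → Nov 1, 2185 (194 left).
Nov has 30 days: +30 → Dec 1, 2185 (164 left).
Dec has 31 days: +31 → Jan 1, 2186 (133 left).
Jan has 31 days: +31 → Feb 1, 2186 (102 left).
Feb has 28 days: +28 → Mar 1, 2186 (74 left).
Mar has 31 days: +31 → Apr 1, 2186 (43 left).
Apr has 30 days: +30 → May 1, 2186 (13 left).
+13 → May 14, 2186.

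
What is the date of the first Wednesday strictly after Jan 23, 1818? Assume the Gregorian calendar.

January 28, 1818

Jan 23, 1818 is a Friday.
From Friday to the next Wednesday is 5 days.
Jan 23, 1818 + 5 = Jan 28, 1818.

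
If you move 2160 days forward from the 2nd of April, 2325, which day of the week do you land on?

Apr 2, 2325 is a Thursday.
2160 mod 7 = 4, so 2160 days after a Thursday is Thursday + 4 = Monday.

Monday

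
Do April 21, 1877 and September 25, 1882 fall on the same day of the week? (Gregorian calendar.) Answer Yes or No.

No

From Apr 21, 1877 to Sep 25, 1882 is 1983 days.
1983 mod 7 = 2, so they are different weekdays.
(Apr 21, 1877 is a Saturday; Sep 25, 1882 is a Monday.)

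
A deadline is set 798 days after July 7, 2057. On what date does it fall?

+365 (one year) → Jul 7, 2058 (433 left).
+365 (one year) → Jul 7, 2059 (68 left).
Jul has 31 days: +25 → Aug 1, 2059 (43 left).
Aug has 31 days: +31 → Sep 1, 2059 (12 left).
+12 → Sep 13, 2059.

September 13, 2059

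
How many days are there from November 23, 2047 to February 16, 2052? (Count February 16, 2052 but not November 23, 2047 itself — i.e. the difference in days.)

Nov 23, 2047 → Nov 23, 2048: 366 days (Feb 29, 2048 is in that span).
Nov 23, 2048 → Nov 23, 2049: 365 days.
Nov 23, 2049 → Nov 23, 2050: 365 days.
Nov 23, 2050 → Nov 23, 2051: 365 days.
Nov 23, 2051 → Dec 23, 2051: 30 days (November has 30).
Dec 23, 2051 → Jan 23, 2052: 31 days (December has 31).
Jan 23, 2052 → Feb 16, 2052: 24 days.
Total: 1546 days.

1546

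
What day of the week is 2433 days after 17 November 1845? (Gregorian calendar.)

Friday

Nov 17, 1845 is a Monday.
2433 mod 7 = 4, so 2433 days after a Monday is Monday + 4 = Friday.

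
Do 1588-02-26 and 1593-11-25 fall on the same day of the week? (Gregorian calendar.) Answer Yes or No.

No

From Feb 26, 1588 to Nov 25, 1593 is 2099 days.
2099 mod 7 = 6, so they are different weekdays.
(Feb 26, 1588 is a Friday; Nov 25, 1593 is a Thursday.)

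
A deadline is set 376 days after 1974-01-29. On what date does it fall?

February 9, 1975

Jan has 31 days: +3 → Feb 1, 1974 (373 left).
Feb has 28 days: +28 → Mar 1, 1974 (345 left).
Mar has 31 days: +31 → Apr 1, 1974 (314 left).
Apr has 30 days: +30 → May 1, 1974 (284 left).
May has 31 days: +31 → Jun 1, 1974 (253 left).
Jun has 30 days: +30 → Jul 1, 1974 (223 left).
Jul has 31 days: +31 → Aug 1, 1974 (192 left).
Aug has 31 days: +31 → Sep 1, 1974 (161 left).
Sep has 30 days: +30 → Oct 1, 1974 (131 left).
Oct has 31 days: +31 → Nov 1, 1974 (100 left).
Nov has 30 days: +30 → Dec 1, 1974 (70 left).
Dec has 31 days: +31 → Jan 1, 1975 (39 left).
Jan has 31 days: +31 → Feb 1, 1975 (8 left).
+8 → Feb 9, 1975.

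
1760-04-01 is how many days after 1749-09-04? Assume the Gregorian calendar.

Sep 4, 1749 → Sep 4, 1750: 365 days.
Sep 4, 1750 → Sep 4, 1751: 365 days.
Sep 4, 1751 → Sep 4, 1752: 366 days (Feb 29, 1752 is in that span).
Sep 4, 1752 → Sep 4, 1753: 365 days.
Sep 4, 1753 → Sep 4, 1754: 365 days.
Sep 4, 1754 → Sep 4, 1755: 365 days.
Sep 4, 1755 → Sep 4, 1756: 366 days (Feb 29, 1756 is in that span).
Sep 4, 1756 → Sep 4, 1757: 365 days.
Sep 4, 1757 → Sep 4, 1758: 365 days.
Sep 4, 1758 → Sep 4, 1759: 365 days.
Sep 4, 1759 → Oct 4, 1759: 30 days (September has 30).
Oct 4, 1759 → Nov 4, 1759: 31 days (October has 31).
Nov 4, 1759 → Dec 4, 1759: 30 days (November has 30).
Dec 4, 1759 → Jan 4, 1760: 31 days (December has 31).
Jan 4, 1760 → Feb 4, 1760: 31 days (January has 31).
Feb 4, 1760 → Mar 4, 1760: 29 days (February has 29).
Mar 4, 1760 → Apr 1, 1760: 28 days.
Total: 3862 days.

3862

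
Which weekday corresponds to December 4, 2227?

Doomsday rule: the anchor day for the 2200s is Friday. For year 27: 27÷12 = 2 r 3, and 3÷4 = 0, so 2+3+0 = 5.
Friday + 5 ≡ Wednesday — that's 2227's doomsday.
In December the doomsday date is Dec 12.
Dec 4 is 8 days before Dec 12; 8 mod 7 = 1, so Wednesday − 1 = Tuesday.

Tuesday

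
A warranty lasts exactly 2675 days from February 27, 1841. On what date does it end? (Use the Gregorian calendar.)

June 25, 1848

+365 (one year) → Feb 27, 1842 (2310 left).
+365 (one year) → Feb 27, 1843 (1945 left).
+365 (one year) → Feb 27, 1844 (1580 left).
+366 (one year; includes Feb 29, 1844) → Feb 27, 1845 (1214 left).
+365 (one year) → Feb 27, 1846 (849 left).
+365 (one year) → Feb 27, 1847 (484 left).
+365 (one year) → Feb 27, 1848 (119 left).
Feb has 29 days: +3 → Mar 1, 1848 (116 left).
Mar has 31 days: +31 → Apr 1, 1848 (85 left).
Apr has 30 days: +30 → May 1, 1848 (55 left).
May has 31 days: +31 → Jun 1, 1848 (24 left).
+24 → Jun 25, 1848.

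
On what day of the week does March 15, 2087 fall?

Doomsday rule: the anchor day for the 2000s is Tuesday. For year 87: 87÷12 = 7 r 3, and 3÷4 = 0, so 7+3+0 = 10.
Tuesday + 10 ≡ Friday — that's 2087's doomsday.
In March the doomsday date is Mar 14.
Mar 15 is 1 day after Mar 14; 1 mod 7 = 1, so Friday + 1 = Saturday.

Saturday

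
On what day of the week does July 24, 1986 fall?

Doomsday rule: the anchor day for the 1900s is Wednesday. For year 86: 86÷12 = 7 r 2, and 2÷4 = 0, so 7+2+0 = 9.
Wednesday + 9 ≡ Friday — that's 1986's doomsday.
In July the doomsday date is Jul 11.
Jul 24 is 13 days after Jul 11; 13 mod 7 = 6, so Friday + 6 = Thursday.

Thursday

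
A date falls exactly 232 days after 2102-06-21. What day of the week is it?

Thursday

First find the weekday of Jun 21, 2102. Doomsday rule: the anchor day for the 2100s is Sunday. For year 02: 2÷12 = 0 r 2, and 2÷4 = 0, so 0+2+0 = 2.
Sunday + 2 ≡ Tuesday — that's 2102's doomsday.
In June the doomsday date is Jun 6.
Jun 21 is 15 days after Jun 6; 15 mod 7 = 1, so Tuesday + 1 = Wednesday.
232 mod 7 = 1, so 232 days after a Wednesday is Wednesday + 1 = Thursday.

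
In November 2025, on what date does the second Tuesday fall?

November 11, 2025

November 1, 2025 is a Saturday.
The first Tuesday is therefore November 4 (3 days later).
The second Tuesday is 4 + 1×7 = November 11.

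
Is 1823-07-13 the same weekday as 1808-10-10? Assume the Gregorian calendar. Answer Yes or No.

From Oct 10, 1808 to Jul 13, 1823 is 5389 days.
5389 mod 7 = 6, so they are different weekdays.
(Oct 10, 1808 is a Monday; Jul 13, 1823 is a Sunday.)

No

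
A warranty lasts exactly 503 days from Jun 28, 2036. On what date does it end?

+365 (one year) → Jun 28, 2037 (138 left).
Jun has 30 days: +3 → Jul 1, 2037 (135 left).
Jul has 31 days: +31 → Aug 1, 2037 (104 left).
Aug has 31 days: +31 → Sep 1, 2037 (73 left).
Sep has 30 days: +30 → Oct 1, 2037 (43 left).
Oct has 31 days: +31 → Nov 1, 2037 (12 left).
+12 → Nov 13, 2037.

November 13, 2037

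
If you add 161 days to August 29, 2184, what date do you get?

February 6, 2185

Aug has 31 days: +3 → Sep 1, 2184 (158 left).
Sep has 30 days: +30 → Oct 1, 2184 (128 left).
Oct has 31 days: +31 → Nov 1, 2184 (97 left).
Nov has 30 days: +30 → Dec 1, 2184 (67 left).
Dec has 31 days: +31 → Jan 1, 2185 (36 left).
Jan has 31 days: +31 → Feb 1, 2185 (5 left).
+5 → Feb 6, 2185.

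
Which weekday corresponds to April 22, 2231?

Doomsday rule: the anchor day for the 2200s is Friday. For year 31: 31÷12 = 2 r 7, and 7÷4 = 1, so 2+7+1 = 10.
Friday + 10 ≡ Monday — that's 2231's doomsday.
In April the doomsday date is Apr 4.
Apr 22 is 18 days after Apr 4; 18 mod 7 = 4, so Monday + 4 = Friday.

Friday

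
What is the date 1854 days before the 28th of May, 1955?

April 30, 1950

−365 (one year) → May 28, 1954 (1489 left).
−365 (one year) → May 28, 1953 (1124 left).
−365 (one year) → May 28, 1952 (759 left).
−366 (one year; includes Feb 29, 1952) → May 28, 1951 (393 left).
−28 → Apr 30, 1951 (end of Apr, 30 days; 365 left).
−30 → Mar 31, 1951 (end of Mar, 31 days; 335 left).
−31 → Feb 28, 1951 (end of Feb, 28 days; 304 left).
−28 → Jan 31, 1951 (end of Jan, 31 days; 276 left).
−31 → Dec 31, 1950 (end of Dec, 31 days; 245 left).
−31 → Nov 30, 1950 (end of Nov, 30 days; 214 left).
−30 → Oct 31, 1950 (end of Oct, 31 days; 184 left).
−31 → Sep 30, 1950 (end of Sep, 30 days; 153 left).
−30 → Aug 31, 1950 (end of Aug, 31 days; 123 left).
−31 → Jul 31, 1950 (end of Jul, 31 days; 92 left).
−31 → Jun 30, 1950 (end of Jun, 30 days; 61 left).
−30 → May 31, 1950 (end of May, 31 days; 31 left).
−31 → Apr 30, 1950 (end of Apr, 30 days; 0 left).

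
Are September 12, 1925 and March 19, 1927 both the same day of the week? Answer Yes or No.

From Sep 12, 1925 to Mar 19, 1927 is 553 days.
553 mod 7 = 0, so they are the same weekday.
(Sep 12, 1925 is a Saturday; Mar 19, 1927 is a Saturday.)

Yes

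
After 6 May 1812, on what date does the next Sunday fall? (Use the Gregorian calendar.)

May 6, 1812 is a Wednesday.
From Wednesday to the next Sunday is 4 days.
May 6, 1812 + 4 = May 10, 1812.

May 10, 1812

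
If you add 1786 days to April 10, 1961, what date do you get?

+365 (one year) → Apr 10, 1962 (1421 left).
+365 (one year) → Apr 10, 1963 (1056 left).
+366 (one year; includes Feb 29, 1964) → Apr 10, 1964 (690 left).
+365 (one year) → Apr 10, 1965 (325 left).
Apr has 30 days: +21 → May 1, 1965 (304 left).
May has 31 days: +31 → Jun 1, 1965 (273 left).
Jun has 30 days: +30 → Jul 1, 1965 (243 left).
Jul has 31 days: +31 → Aug 1, 1965 (212 left).
Aug has 31 days: +31 → Sep 1, 1965 (181 left).
Sep has 30 days: +30 → Oct 1, 1965 (151 left).
Oct has 31 days: +31 → Nov 1, 1965 (120 left).
Nov has 30 days: +30 → Dec 1, 1965 (90 left).
Dec has 31 days: +31 → Jan 1, 1966 (59 left).
Jan has 31 days: +31 → Feb 1, 1966 (28 left).
Feb has 28 days: +28 → Mar 1, 1966 (0 left).

March 1, 1966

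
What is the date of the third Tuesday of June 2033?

June 21, 2033

June 1, 2033 is a Wednesday.
The first Tuesday is therefore June 7 (6 days later).
The third Tuesday is 7 + 2×7 = June 21.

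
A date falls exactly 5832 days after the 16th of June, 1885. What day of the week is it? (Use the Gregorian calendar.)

First find the weekday of Jun 16, 1885. Doomsday rule: the anchor day for the 1800s is Friday. For year 85: 85÷12 = 7 r 1, and 1÷4 = 0, so 7+1+0 = 8.
Friday + 8 ≡ Saturday — that's 1885's doomsday.
In June the doomsday date is Jun 6.
Jun 16 is 10 days after Jun 6; 10 mod 7 = 3, so Saturday + 3 = Tuesday.
5832 mod 7 = 1, so 5832 days after a Tuesday is Tuesday + 1 = Wednesday.

Wednesday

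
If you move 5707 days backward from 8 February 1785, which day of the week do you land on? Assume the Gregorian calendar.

Sunday

Feb 8, 1785 is a Tuesday.
5707 mod 7 = 2, so 5707 days before a Tuesday is Tuesday − 2 = Sunday.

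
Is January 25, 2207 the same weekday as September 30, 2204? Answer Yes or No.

From Sep 30, 2204 to Jan 25, 2207 is 847 days.
847 mod 7 = 0, so they are the same weekday.
(Sep 30, 2204 is a Sunday; Jan 25, 2207 is a Sunday.)

Yes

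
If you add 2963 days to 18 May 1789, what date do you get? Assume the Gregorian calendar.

June 28, 1797

+365 (one year) → May 18, 1790 (2598 left).
+365 (one year) → May 18, 1791 (2233 left).
+366 (one year; includes Feb 29, 1792) → May 18, 1792 (1867 left).
+365 (one year) → May 18, 1793 (1502 left).
+365 (one year) → May 18, 1794 (1137 left).
+365 (one year) → May 18, 1795 (772 left).
+366 (one year; includes Feb 29, 1796) → May 18, 1796 (406 left).
+365 (one year) → May 18, 1797 (41 left).
May has 31 days: +14 → Jun 1, 1797 (27 left).
+27 → Jun 28, 1797.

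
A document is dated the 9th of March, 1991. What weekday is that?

Saturday

Doomsday rule: the anchor day for the 1900s is Wednesday. For year 91: 91÷12 = 7 r 7, and 7÷4 = 1, so 7+7+1 = 15.
Wednesday + 15 ≡ Thursday — that's 1991's doomsday.
In March the doomsday date is Mar 14.
Mar 9 is 5 days before Mar 14; 5 mod 7 = 5, so Thursday − 5 = Saturday.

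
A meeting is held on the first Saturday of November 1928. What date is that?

November 3, 1928

November 1, 1928 is a Thursday.
The first Saturday is therefore November 3 (2 days later).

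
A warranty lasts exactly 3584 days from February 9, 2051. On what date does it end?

+365 (one year) → Feb 9, 2052 (3219 left).
+366 (one year; includes Feb 29, 2052) → Feb 9, 2053 (2853 left).
+365 (one year) → Feb 9, 2054 (2488 left).
+365 (one year) → Feb 9, 2055 (2123 left).
+365 (one year) → Feb 9, 2056 (1758 left).
+366 (one year; includes Feb 29, 2056) → Feb 9, 2057 (1392 left).
+365 (one year) → Feb 9, 2058 (1027 left).
+365 (one year) → Feb 9, 2059 (662 left).
+365 (one year) → Feb 9, 2060 (297 left).
Feb has 29 days: +21 → Mar 1, 2060 (276 left).
Mar has 31 days: +31 → Apr 1, 2060 (245 left).
Apr has 30 days: +30 → May 1, 2060 (215 left).
May has 31 days: +31 → Jun 1, 2060 (184 left).
Jun has 30 days: +30 → Jul 1, 2060 (154 left).
Jul has 31 days: +31 → Aug 1, 2060 (123 left).
Aug has 31 days: +31 → Sep 1, 2060 (92 left).
Sep has 30 days: +30 → Oct 1, 2060 (62 left).
Oct has 31 days: +31 → Nov 1, 2060 (31 left).
Nov has 30 days: +30 → Dec 1, 2060 (1 left).
+1 → Dec 2, 2060.

December 2, 2060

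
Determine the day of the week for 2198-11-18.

Sunday

Doomsday rule: the anchor day for the 2100s is Sunday. For year 98: 98÷12 = 8 r 2, and 2÷4 = 0, so 8+2+0 = 10.
Sunday + 10 ≡ Wednesday — that's 2198's doomsday.
In November the doomsday date is Nov 7.
Nov 18 is 11 days after Nov 7; 11 mod 7 = 4, so Wednesday + 4 = Sunday.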